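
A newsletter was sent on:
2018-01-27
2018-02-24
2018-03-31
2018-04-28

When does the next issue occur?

All Saturdays; the gaps (28, 35, 28) vary with month length.
This is the last Saturday of each month.
Last Saturday of May 2018: 2018-05-26.

2018-05-26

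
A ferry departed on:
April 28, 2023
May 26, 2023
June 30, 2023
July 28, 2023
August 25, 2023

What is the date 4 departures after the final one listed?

These are Fridays with 28, 35, 28, 28-day gaps.
Each is the final Friday of its month — June 30, 2023 is past the 28th, so '4th Friday' doesn't fit.
September 2023 ends with Friday September 29, 2023.
Last Friday of October 2023: October 27, 2023.
Last Friday of November 2023: November 24, 2023.
Last Friday of December 2023: December 29, 2023.

December 29, 2023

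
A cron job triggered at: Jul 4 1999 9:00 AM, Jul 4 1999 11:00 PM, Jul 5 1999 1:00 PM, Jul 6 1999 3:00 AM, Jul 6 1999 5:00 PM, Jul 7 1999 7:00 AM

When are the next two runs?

The interval is a steady 14 hours (14, 14, 14, 14, 14).
Jul 7 1999 7:00 AM + 14 h = Jul 7 1999 9:00 PM.
Jul 7 1999 9:00 PM + 14 h = Jul 8 1999 11:00 AM.

Jul 7 1999 9:00 PM, Jul 8 1999 11:00 AM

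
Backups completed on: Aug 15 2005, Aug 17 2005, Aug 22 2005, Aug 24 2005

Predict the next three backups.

Aug 29 2005, Aug 31 2005, Sep 5 2005

Gaps: 2, 5, 2 days — not constant, but cyclic with period 2.
The events fall on every Monday and Wednesday.
Next Monday: Aug 29 2005.
Next Wednesday: Aug 31 2005.
Next Monday: Sep 5 2005.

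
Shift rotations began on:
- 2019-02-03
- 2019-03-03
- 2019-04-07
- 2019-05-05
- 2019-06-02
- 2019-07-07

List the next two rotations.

2019-08-04, 2019-09-01

Gaps: 28, 35, 28, 28, 35 days — a mix of 28 and 35. Every date is a Sunday.
Each is the 1st Sunday of its month.
1st Sunday of August 2019: 2019-08-04.
1st Sunday of September 2019: 2019-09-01.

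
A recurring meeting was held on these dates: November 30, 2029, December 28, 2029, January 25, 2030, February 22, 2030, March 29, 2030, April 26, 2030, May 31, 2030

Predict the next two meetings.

June 28, 2030; July 26, 2030

These are Fridays with 28, 28, 28, 35, 28, 35-day gaps.
Each is the final Friday of its month — November 30, 2029 is past the 28th, so '4th Friday' doesn't fit.
Last Friday of June 2030: June 28, 2030.
July 2030 ends with Friday July 26, 2030.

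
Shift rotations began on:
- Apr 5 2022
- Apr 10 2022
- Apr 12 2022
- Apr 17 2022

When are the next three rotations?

Apr 19 2022, Apr 24 2022, Apr 26 2022

Every event lands on a Tuesday or Sunday (gaps cycle 5, 2, 5).
So the schedule is: every Tuesday and Sunday.
The following Tuesday is Apr 19 2022.
The following Sunday is Apr 24 2022.
Next Tuesday: Apr 26 2022.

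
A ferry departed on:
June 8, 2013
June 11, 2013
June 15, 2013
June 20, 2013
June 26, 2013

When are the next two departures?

Gaps: 3, 4, 5, 6 days — each gap is 1 larger than the previous one.
Next gap: 7 days. June 26, 2013 + 7 days = July 3, 2013.
Next gap: 8 days. July 3, 2013 + 8 days = July 11, 2013.

July 3, 2013; July 11, 2013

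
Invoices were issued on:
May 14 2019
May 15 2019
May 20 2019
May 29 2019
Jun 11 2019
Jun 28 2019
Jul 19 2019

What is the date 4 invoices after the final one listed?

Gaps: 1, 5, 9, 13, 17, 21 days — each gap is 4 larger than the previous one.
Next gap: 25 days. Jul 19 2019 + 25 days = Aug 13 2019.
Next gap: 29 days. Aug 13 2019 + 29 days = Sep 11 2019.
Next gap: 33 days. Sep 11 2019 + 33 days = Oct 14 2019.
Next gap: 37 days. Oct 14 2019 + 37 days = Nov 20 2019.

Nov 20 2019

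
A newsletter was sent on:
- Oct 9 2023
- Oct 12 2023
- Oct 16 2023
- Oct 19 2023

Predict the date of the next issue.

The gap pattern 3, 4, 3 repeats every 2 events.
These are the Mondays and Thursdays of each week.
Next Monday: Oct 23 2023.

Oct 23 2023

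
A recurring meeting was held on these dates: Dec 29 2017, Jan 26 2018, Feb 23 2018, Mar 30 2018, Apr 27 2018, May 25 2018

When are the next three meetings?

Jun 29 2018, Jul 27 2018, Aug 31 2018

Every date is a Friday; gaps 28, 28, 35, 28, 28 days.
Each is the last Friday of its month (at least one falls on the 29th or later, ruling out '4th Friday').
Last Friday of June 2018: Jun 29 2018.
July 2018 ends with Friday Jul 27 2018.
August 2018 ends with Friday Aug 31 2018.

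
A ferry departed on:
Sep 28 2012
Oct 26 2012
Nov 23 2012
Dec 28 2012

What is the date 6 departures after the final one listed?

Gaps: 28, 28, 35 days — a mix of 28 and 35. Every date is a Friday.
Each is the 4th Friday of its month.
January 2013 — 4th Friday is Jan 25 2013.
4th Friday of February 2013: Feb 22 2013.
4th Friday of March 2013: Mar 22 2013.
4th Friday of April 2013: Apr 26 2013.
May 2013 — 4th Friday is May 24 2013.
4th Friday of June 2013: Jun 28 2013.

Jun 28 2013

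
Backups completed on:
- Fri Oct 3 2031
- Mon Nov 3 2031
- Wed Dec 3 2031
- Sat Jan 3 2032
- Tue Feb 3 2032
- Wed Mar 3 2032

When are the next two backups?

The day-of-month is always 3 (31, 30, 31, 31, 29 days between events).
So this recurs on the 3rd of each month.
Next: April 2032 → Sat Apr 3 2032.
Next: May 2032 → Mon May 3 2032.

Sat Apr 3 2032, Mon May 3 2032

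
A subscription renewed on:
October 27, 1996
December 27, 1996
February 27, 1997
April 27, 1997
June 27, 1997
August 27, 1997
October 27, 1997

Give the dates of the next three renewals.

December 27, 1997; February 27, 1998; April 27, 1998

Gaps: 61, 62, 59, 61, 61, 61 days — not constant. Every event is on the 27th of the month.
Pattern: the 27th of every 2 months.
Next: December 1997 → December 27, 1997.
February 1998: February 27, 1998.
Next: April 1998 → April 27, 1998.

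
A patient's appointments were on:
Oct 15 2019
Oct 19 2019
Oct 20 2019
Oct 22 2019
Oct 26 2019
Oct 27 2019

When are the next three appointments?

Oct 29 2019, Nov 2 2019, Nov 3 2019

The gap pattern 4, 1, 2, 4, 1 repeats every 3 events.
These are the Tuesdays, Saturdays and Sundays of each week.
Next Tuesday: Oct 29 2019.
Next Saturday: Nov 2 2019.
The following Sunday is Nov 3 2019.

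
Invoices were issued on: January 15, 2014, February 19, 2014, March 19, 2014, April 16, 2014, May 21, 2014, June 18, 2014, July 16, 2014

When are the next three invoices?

All dates are Wednesdays, 35, 28, 28, 35, 28, 28 days apart.
Specifically, the 3rd Wednesday of each month.
August 2014 — 3rd Wednesday is August 20, 2014.
3rd Wednesday of September 2014: September 17, 2014.
3rd Wednesday of October 2014: October 15, 2014.

August 20, 2014; September 17, 2014; October 15, 2014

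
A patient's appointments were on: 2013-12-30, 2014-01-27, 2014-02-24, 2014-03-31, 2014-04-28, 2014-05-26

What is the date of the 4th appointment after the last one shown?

2014-09-29

Every date is a Monday; gaps 28, 28, 35, 28, 28 days.
Each is the last Monday of its month (at least one falls on the 29th or later, ruling out '4th Monday').
Last Monday of June 2014: 2014-06-30.
July 2014 ends with Monday 2014-07-28.
Last Monday of August 2014: 2014-08-25.
Last Monday of September 2014: 2014-09-29.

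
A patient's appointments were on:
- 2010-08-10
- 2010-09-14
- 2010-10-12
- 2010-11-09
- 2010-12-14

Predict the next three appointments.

2011-01-11, 2011-02-08, 2011-03-08

Gaps: 35, 28, 28, 35 days — a mix of 28 and 35. Every date is a Tuesday.
Each is the 2nd Tuesday of its month.
2nd Tuesday of January 2011: 2011-01-11.
2nd Tuesday of February 2011: 2011-02-08.
2nd Tuesday of March 2011: 2011-03-08.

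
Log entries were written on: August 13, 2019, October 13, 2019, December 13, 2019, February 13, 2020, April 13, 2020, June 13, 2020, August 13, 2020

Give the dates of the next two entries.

October 13, 2020; December 13, 2020

Each date is the 13th; the gaps (61, 61, 62, 60, 61, 61) track the month lengths.
The rule is the 13th of every 2 months.
Next: October 2020 → October 13, 2020.
December 2020: December 13, 2020.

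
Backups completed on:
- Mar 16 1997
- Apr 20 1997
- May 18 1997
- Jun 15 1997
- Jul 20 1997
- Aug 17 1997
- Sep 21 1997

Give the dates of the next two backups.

All dates are Sundays, 35, 28, 28, 35, 28, 35 days apart.
Specifically, the 3rd Sunday of each month.
3rd Sunday of October 1997: Oct 19 1997.
3rd Sunday of November 1997: Nov 16 1997.

Oct 19 1997, Nov 16 1997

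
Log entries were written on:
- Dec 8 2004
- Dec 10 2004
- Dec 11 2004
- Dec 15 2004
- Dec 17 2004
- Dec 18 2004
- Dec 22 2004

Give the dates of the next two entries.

Dec 24 2004, Dec 25 2004

Every event lands on a Wednesday or Friday or Saturday (gaps cycle 2, 1, 4, 2, 1, 4).
So the schedule is: every Wednesday, Friday and Saturday.
The following Friday is Dec 24 2004.
The following Saturday is Dec 25 2004.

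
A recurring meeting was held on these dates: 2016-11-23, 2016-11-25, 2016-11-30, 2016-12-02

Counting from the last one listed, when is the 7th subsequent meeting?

2016-12-28

The gap pattern 2, 5, 2 repeats every 2 events.
These are the Wednesdays and Fridays of each week.
Next Wednesday: 2016-12-07.
Next Friday: 2016-12-09.
The following Wednesday is 2016-12-14.
Next Friday: 2016-12-16.
Next Wednesday: 2016-12-21.
Next Friday: 2016-12-23.
Next Wednesday: 2016-12-28.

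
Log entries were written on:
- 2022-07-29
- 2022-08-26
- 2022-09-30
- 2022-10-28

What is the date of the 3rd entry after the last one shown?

2023-01-27

Every date is a Friday; gaps 28, 35, 28 days.
Each is the last Friday of its month (at least one falls on the 29th or later, ruling out '4th Friday').
November 2022 ends with Friday 2022-11-25.
December 2022 ends with Friday 2022-12-30.
Last Friday of January 2023: 2023-01-27.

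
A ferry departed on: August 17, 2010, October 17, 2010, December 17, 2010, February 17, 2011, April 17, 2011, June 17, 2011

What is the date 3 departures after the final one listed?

The day-of-month is always 17 (61, 61, 62, 59, 61 days between events).
So this recurs on the 17th of every 2 months.
Next: August 2011 → August 17, 2011.
October 2011: October 17, 2011.
Next: December 2011 → December 17, 2011.

December 17, 2011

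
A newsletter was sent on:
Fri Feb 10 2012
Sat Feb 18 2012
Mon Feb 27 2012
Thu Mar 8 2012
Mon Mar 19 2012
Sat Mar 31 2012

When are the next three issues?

Intervals are 8, 9, 10, 11, 12 days — an arithmetic progression with common difference 1.
Next gap: 13 days. Sat Mar 31 2012 + 13 days = Fri Apr 13 2012.
Next gap: 14 days. Fri Apr 13 2012 + 14 days = Fri Apr 27 2012.
Next gap: 15 days. Fri Apr 27 2012 + 15 days = Sat May 12 2012.

Fri Apr 13 2012, Fri Apr 27 2012, Sat May 12 2012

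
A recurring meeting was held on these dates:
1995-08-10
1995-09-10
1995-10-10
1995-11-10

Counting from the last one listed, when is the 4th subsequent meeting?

1996-03-10

Each date is the 10th; the gaps (31, 30, 31) track the month lengths.
The rule is the 10th of each month.
Next: December 1995 → 1995-12-10.
Next: January 1996 → 1996-01-10.
February 1996: 1996-02-10.
March 1996: 1996-03-10.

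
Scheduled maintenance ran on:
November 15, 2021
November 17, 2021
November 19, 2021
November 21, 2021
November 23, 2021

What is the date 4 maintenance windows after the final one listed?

December 1, 2021

Every event comes 2 days after the last (2, 2, 2, 2).
November 23, 2021 + 2 days = November 25, 2021.
November 25, 2021 + 2 days = November 27, 2021.
November 27, 2021 + 2 days = November 29, 2021.
November 29, 2021 + 2 days = December 1, 2021.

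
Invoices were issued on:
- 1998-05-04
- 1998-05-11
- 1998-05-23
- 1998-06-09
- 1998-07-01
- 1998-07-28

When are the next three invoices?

1998-08-29, 1998-10-05, 1998-11-16

The spacing grows by 5 each time: 7, 12, 17, 22, 27 days.
Next gap: 32 days. 1998-07-28 + 32 days = 1998-08-29.
Next gap: 37 days. 1998-08-29 + 37 days = 1998-10-05.
Next gap: 42 days. 1998-10-05 + 42 days = 1998-11-16.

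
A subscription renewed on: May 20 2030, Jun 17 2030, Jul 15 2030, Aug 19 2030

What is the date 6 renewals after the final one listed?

Feb 17 2031

These are Mondays at 28- or 35-day spacing (28, 28, 35).
The pattern: 3rd Monday of the month.
3rd Monday of September 2030: Sep 16 2030.
October 2030 — 3rd Monday is Oct 21 2030.
3rd Monday of November 2030: Nov 18 2030.
3rd Monday of December 2030: Dec 16 2030.
3rd Monday of January 2031: Jan 20 2031.
3rd Monday of February 2031: Feb 17 2031.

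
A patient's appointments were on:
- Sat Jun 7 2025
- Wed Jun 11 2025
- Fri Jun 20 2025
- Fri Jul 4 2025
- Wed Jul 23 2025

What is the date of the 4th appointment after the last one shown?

Wed Nov 26 2025

The spacing grows by 5 each time: 4, 9, 14, 19 days.
Next gap: 24 days. Wed Jul 23 2025 + 24 days = Sat Aug 16 2025.
Next gap: 29 days. Sat Aug 16 2025 + 29 days = Sun Sep 14 2025.
Next gap: 34 days. Sun Sep 14 2025 + 34 days = Sat Oct 18 2025.
Next gap: 39 days. Sat Oct 18 2025 + 39 days = Wed Nov 26 2025.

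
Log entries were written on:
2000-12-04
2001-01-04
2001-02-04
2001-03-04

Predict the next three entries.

Gaps: 31, 31, 28 days — not constant. Every event is on the 4th of the month.
Pattern: the 4th of each month.
Next: April 2001 → 2001-04-04.
May 2001: 2001-05-04.
Next: June 2001 → 2001-06-04.

2001-04-04, 2001-05-04, 2001-06-04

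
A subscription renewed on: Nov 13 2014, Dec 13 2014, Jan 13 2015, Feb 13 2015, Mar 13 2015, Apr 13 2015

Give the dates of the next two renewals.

May 13 2015, Jun 13 2015

Each date is the 13th; the gaps (30, 31, 31, 28, 31) track the month lengths.
The rule is the 13th of each month.
May 2015: May 13 2015.
Next: June 2015 → Jun 13 2015.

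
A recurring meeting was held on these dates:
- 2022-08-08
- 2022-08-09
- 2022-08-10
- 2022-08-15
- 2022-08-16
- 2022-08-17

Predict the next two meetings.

Gaps: 1, 1, 5, 1, 1 days — not constant, but cyclic with period 3.
The events fall on every Monday, Tuesday and Wednesday.
The following Monday is 2022-08-22.
Next Tuesday: 2022-08-23.

2022-08-22, 2022-08-23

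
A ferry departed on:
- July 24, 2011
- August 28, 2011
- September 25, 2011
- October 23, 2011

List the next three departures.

November 27, 2011; December 25, 2011; January 22, 2012

Gaps: 35, 28, 28 days — a mix of 28 and 35. Every date is a Sunday.
Each is the 4th Sunday of its month.
4th Sunday of November 2011: November 27, 2011.
4th Sunday of December 2011: December 25, 2011.
4th Sunday of January 2012: January 22, 2012.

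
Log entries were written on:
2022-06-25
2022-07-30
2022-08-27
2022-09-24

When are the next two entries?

These are Saturdays with 35, 28, 28-day gaps.
Each is the final Saturday of its month — 2022-07-30 is past the 28th, so '4th Saturday' doesn't fit.
October 2022 ends with Saturday 2022-10-29.
November 2022 ends with Saturday 2022-11-26.

2022-10-29, 2022-11-26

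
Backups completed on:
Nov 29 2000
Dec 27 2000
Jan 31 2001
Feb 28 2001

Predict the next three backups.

All Wednesdays; the gaps (28, 35, 28) vary with month length.
This is the last Wednesday of each month.
Last Wednesday of March 2001: Mar 28 2001.
April 2001 ends with Wednesday Apr 25 2001.
Last Wednesday of May 2001: May 30 2001.

Mar 28 2001, Apr 25 2001, May 30 2001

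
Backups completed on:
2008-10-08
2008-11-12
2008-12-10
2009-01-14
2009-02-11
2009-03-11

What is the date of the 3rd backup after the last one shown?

2009-06-10

These are Wednesdays at 28- or 35-day spacing (35, 28, 35, 28, 28).
The pattern: 2nd Wednesday of the month.
2nd Wednesday of April 2009: 2009-04-08.
May 2009 — 2nd Wednesday is 2009-05-13.
June 2009 — 2nd Wednesday is 2009-06-10.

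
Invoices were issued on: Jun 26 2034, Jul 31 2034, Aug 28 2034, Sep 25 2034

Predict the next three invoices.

Oct 30 2034, Nov 27 2034, Dec 25 2034

Every date is a Monday; gaps 35, 28, 28 days.
Each is the last Monday of its month (at least one falls on the 29th or later, ruling out '4th Monday').
October 2034 ends with Monday Oct 30 2034.
Last Monday of November 2034: Nov 27 2034.
Last Monday of December 2034: Dec 25 2034.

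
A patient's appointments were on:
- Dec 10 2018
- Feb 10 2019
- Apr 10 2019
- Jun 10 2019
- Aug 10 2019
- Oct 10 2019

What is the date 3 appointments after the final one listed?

Apr 10 2020

The day-of-month is always 10 (62, 59, 61, 61, 61 days between events).
So this recurs on the 10th of every 2 months.
December 2019: Dec 10 2019.
February 2020: Feb 10 2020.
Next: April 2020 → Apr 10 2020.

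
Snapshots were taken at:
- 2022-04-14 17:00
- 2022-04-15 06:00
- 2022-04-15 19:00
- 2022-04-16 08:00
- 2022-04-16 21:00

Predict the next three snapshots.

Gaps: 13, 13, 13, 13 hours — each event is 13 hours after the previous one.
2022-04-16 21:00 + 13 h = 2022-04-17 10:00.
2022-04-17 10:00 + 13 h = 2022-04-17 23:00.
2022-04-17 23:00 + 13 h = 2022-04-18 12:00.

2022-04-17 10:00, 2022-04-17 23:00, 2022-04-18 12:00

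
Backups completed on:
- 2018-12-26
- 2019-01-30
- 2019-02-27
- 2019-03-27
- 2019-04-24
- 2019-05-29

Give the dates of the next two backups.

2019-06-26, 2019-07-31

All Wednesdays; the gaps (35, 28, 28, 28, 35) vary with month length.
This is the last Wednesday of each month.
June 2019 ends with Wednesday 2019-06-26.
Last Wednesday of July 2019: 2019-07-31.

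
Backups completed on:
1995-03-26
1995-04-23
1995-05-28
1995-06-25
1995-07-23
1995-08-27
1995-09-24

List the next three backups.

These are Sundays at 28- or 35-day spacing (28, 35, 28, 28, 35, 28).
The pattern: 4th Sunday of the month.
4th Sunday of October 1995: 1995-10-22.
4th Sunday of November 1995: 1995-11-26.
4th Sunday of December 1995: 1995-12-24.

1995-10-22, 1995-11-26, 1995-12-24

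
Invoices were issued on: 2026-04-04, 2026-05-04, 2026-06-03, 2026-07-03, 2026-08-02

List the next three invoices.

2026-09-01, 2026-10-01, 2026-10-31

Every event comes 30 days after the last (30, 30, 30, 30).
2026-08-02 + 30 days = 2026-09-01.
2026-09-01 + 30 days = 2026-10-01.
2026-10-01 + 30 days = 2026-10-31.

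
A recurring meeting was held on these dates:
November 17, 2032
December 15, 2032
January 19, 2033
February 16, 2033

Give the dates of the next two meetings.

These are Wednesdays at 28- or 35-day spacing (28, 35, 28).
The pattern: 3rd Wednesday of the month.
3rd Wednesday of March 2033: March 16, 2033.
April 2033 — 3rd Wednesday is April 20, 2033.

March 16, 2033; April 20, 2033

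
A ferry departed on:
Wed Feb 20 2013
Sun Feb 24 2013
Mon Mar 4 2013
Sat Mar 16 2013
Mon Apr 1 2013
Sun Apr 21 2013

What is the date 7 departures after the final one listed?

Sun Dec 29 2013

The spacing grows by 4 each time: 4, 8, 12, 16, 20 days.
Next gap: 24 days. Sun Apr 21 2013 + 24 days = Wed May 15 2013.
Next gap: 28 days. Wed May 15 2013 + 28 days = Wed Jun 12 2013.
Next gap: 32 days. Wed Jun 12 2013 + 32 days = Sun Jul 14 2013.
Next gap: 36 days. Sun Jul 14 2013 + 36 days = Mon Aug 19 2013.
Next gap: 40 days. Mon Aug 19 2013 + 40 days = Sat Sep 28 2013.
Next gap: 44 days. Sat Sep 28 2013 + 44 days = Mon Nov 11 2013.
Next gap: 48 days. Mon Nov 11 2013 + 48 days = Sun Dec 29 2013.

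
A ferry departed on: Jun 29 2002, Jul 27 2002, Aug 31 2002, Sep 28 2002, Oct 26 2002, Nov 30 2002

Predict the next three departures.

These are Saturdays with 28, 35, 28, 28, 35-day gaps.
Each is the final Saturday of its month — Jun 29 2002 is past the 28th, so '4th Saturday' doesn't fit.
December 2002 ends with Saturday Dec 28 2002.
Last Saturday of January 2003: Jan 25 2003.
February 2003 ends with Saturday Feb 22 2003.

Dec 28 2002, Jan 25 2003, Feb 22 2003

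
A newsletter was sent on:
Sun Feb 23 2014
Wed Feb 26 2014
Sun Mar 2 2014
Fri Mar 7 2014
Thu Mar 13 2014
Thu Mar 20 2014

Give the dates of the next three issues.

Fri Mar 28 2014, Sun Apr 6 2014, Wed Apr 16 2014

Intervals are 3, 4, 5, 6, 7 days — an arithmetic progression with common difference 1.
Next gap: 8 days. Thu Mar 20 2014 + 8 days = Fri Mar 28 2014.
Next gap: 9 days. Fri Mar 28 2014 + 9 days = Sun Apr 6 2014.
Next gap: 10 days. Sun Apr 6 2014 + 10 days = Wed Apr 16 2014.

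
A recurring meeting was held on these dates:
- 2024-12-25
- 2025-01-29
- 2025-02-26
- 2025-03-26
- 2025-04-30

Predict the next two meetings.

2025-05-28, 2025-06-25

All Wednesdays; the gaps (35, 28, 28, 35) vary with month length.
This is the last Wednesday of each month.
Last Wednesday of May 2025: 2025-05-28.
Last Wednesday of June 2025: 2025-06-25.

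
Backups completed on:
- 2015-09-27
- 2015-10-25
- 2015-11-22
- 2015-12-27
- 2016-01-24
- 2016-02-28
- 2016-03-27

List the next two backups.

2016-04-24, 2016-05-22

These are Sundays at 28- or 35-day spacing (28, 28, 35, 28, 35, 28).
The pattern: 4th Sunday of the month.
April 2016 — 4th Sunday is 2016-04-24.
May 2016 — 4th Sunday is 2016-05-22.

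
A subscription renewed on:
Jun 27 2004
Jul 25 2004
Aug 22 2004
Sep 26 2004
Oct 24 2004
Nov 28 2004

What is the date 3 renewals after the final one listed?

Feb 27 2005

These are Sundays at 28- or 35-day spacing (28, 28, 35, 28, 35).
The pattern: 4th Sunday of the month.
4th Sunday of December 2004: Dec 26 2004.
4th Sunday of January 2005: Jan 23 2005.
February 2005 — 4th Sunday is Feb 27 2005.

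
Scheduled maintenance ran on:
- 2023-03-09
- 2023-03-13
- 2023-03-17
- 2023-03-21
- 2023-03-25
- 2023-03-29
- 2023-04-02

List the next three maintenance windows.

2023-04-06, 2023-04-10, 2023-04-14

Every event comes 4 days after the last (4, 4, 4, 4, 4, 4).
2023-04-02 + 4 days = 2023-04-06.
2023-04-06 + 4 days = 2023-04-10.
2023-04-10 + 4 days = 2023-04-14.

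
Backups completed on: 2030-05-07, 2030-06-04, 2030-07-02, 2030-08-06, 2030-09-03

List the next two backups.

All dates are Tuesdays, 28, 28, 35, 28 days apart.
Specifically, the 1st Tuesday of each month.
1st Tuesday of October 2030: 2030-10-01.
November 2030 — 1st Tuesday is 2030-11-05.

2030-10-01, 2030-11-05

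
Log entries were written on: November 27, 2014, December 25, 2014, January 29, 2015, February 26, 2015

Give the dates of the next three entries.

Every date is a Thursday; gaps 28, 35, 28 days.
Each is the last Thursday of its month (at least one falls on the 29th or later, ruling out '4th Thursday').
March 2015 ends with Thursday March 26, 2015.
April 2015 ends with Thursday April 30, 2015.
May 2015 ends with Thursday May 28, 2015.

March 26, 2015; April 30, 2015; May 28, 2015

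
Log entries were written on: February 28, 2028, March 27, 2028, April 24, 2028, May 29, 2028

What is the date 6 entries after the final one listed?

November 27, 2028

Every date is a Monday; gaps 28, 28, 35 days.
Each is the last Monday of its month (at least one falls on the 29th or later, ruling out '4th Monday').
Last Monday of June 2028: June 26, 2028.
July 2028 ends with Monday July 31, 2028.
August 2028 ends with Monday August 28, 2028.
Last Monday of September 2028: September 25, 2028.
October 2028 ends with Monday October 30, 2028.
November 2028 ends with Monday November 27, 2028.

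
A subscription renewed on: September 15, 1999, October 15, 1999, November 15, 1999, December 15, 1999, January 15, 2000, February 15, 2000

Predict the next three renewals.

March 15, 2000; April 15, 2000; May 15, 2000

Each date is the 15th; the gaps (30, 31, 30, 31, 31) track the month lengths.
The rule is the 15th of each month.
Next: March 2000 → March 15, 2000.
Next: April 2000 → April 15, 2000.
Next: May 2000 → May 15, 2000.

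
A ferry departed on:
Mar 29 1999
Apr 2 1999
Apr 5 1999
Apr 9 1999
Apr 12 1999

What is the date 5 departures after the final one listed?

Apr 30 1999

The gap pattern 4, 3, 4, 3 repeats every 2 events.
These are the Mondays and Fridays of each week.
The following Friday is Apr 16 1999.
Next Monday: Apr 19 1999.
The following Friday is Apr 23 1999.
The following Monday is Apr 26 1999.
The following Friday is Apr 30 1999.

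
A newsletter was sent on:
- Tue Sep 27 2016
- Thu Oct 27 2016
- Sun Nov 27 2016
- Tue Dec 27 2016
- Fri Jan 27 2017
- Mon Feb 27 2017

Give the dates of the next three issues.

Gaps: 30, 31, 30, 31, 31 days — not constant. Every event is on the 27th of the month.
Pattern: the 27th of each month.
March 2017: Mon Mar 27 2017.
Next: April 2017 → Thu Apr 27 2017.
May 2017: Sat May 27 2017.

Mon Mar 27 2017, Thu Apr 27 2017, Sat May 27 2017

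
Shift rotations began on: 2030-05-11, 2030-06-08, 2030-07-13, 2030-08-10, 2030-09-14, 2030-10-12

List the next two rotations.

Gaps: 28, 35, 28, 35, 28 days — a mix of 28 and 35. Every date is a Saturday.
Each is the 2nd Saturday of its month.
November 2030 — 2nd Saturday is 2030-11-09.
2nd Saturday of December 2030: 2030-12-14.

2030-11-09, 2030-12-14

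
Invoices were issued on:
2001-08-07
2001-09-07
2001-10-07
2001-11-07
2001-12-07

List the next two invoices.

2002-01-07, 2002-02-07

The day-of-month is always 7 (31, 30, 31, 30 days between events).
So this recurs on the 7th of each month.
Next: January 2002 → 2002-01-07.
February 2002: 2002-02-07.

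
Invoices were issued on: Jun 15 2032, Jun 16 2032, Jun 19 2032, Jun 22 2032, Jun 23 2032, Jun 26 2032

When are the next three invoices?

The gap pattern 1, 3, 3, 1, 3 repeats every 3 events.
These are the Tuesdays, Wednesdays and Saturdays of each week.
Next Tuesday: Jun 29 2032.
The following Wednesday is Jun 30 2032.
Next Saturday: Jul 3 2032.

Jun 29 2032, Jun 30 2032, Jul 3 2032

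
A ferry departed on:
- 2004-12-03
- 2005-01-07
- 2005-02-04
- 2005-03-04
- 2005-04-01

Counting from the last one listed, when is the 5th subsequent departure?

2005-09-02

Gaps: 35, 28, 28, 28 days — a mix of 28 and 35. Every date is a Friday.
Each is the 1st Friday of its month.
May 2005 — 1st Friday is 2005-05-06.
1st Friday of June 2005: 2005-06-03.
July 2005 — 1st Friday is 2005-07-01.
1st Friday of August 2005: 2005-08-05.
1st Friday of September 2005: 2005-09-02.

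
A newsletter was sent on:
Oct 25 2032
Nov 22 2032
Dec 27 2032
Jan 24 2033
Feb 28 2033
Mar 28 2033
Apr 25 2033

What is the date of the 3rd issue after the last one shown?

Jul 25 2033

These are Mondays at 28- or 35-day spacing (28, 35, 28, 35, 28, 28).
The pattern: 4th Monday of the month.
4th Monday of May 2033: May 23 2033.
June 2033 — 4th Monday is Jun 27 2033.
4th Monday of July 2033: Jul 25 2033.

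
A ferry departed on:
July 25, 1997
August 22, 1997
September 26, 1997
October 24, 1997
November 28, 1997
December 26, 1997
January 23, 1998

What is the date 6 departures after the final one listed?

July 24, 1998

All dates are Fridays, 28, 35, 28, 35, 28, 28 days apart.
Specifically, the 4th Friday of each month.
4th Friday of February 1998: February 27, 1998.
4th Friday of March 1998: March 27, 1998.
April 1998 — 4th Friday is April 24, 1998.
4th Friday of May 1998: May 22, 1998.
June 1998 — 4th Friday is June 26, 1998.
4th Friday of July 1998: July 24, 1998.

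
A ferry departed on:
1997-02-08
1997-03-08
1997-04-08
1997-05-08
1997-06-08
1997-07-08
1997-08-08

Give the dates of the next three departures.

1997-09-08, 1997-10-08, 1997-11-08

Gaps: 28, 31, 30, 31, 30, 31 days — not constant. Every event is on the 8th of the month.
Pattern: the 8th of each month.
September 1997: 1997-09-08.
October 1997: 1997-10-08.
Next: November 1997 → 1997-11-08.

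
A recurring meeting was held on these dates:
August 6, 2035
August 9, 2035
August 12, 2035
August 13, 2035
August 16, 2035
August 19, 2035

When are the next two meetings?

Gaps: 3, 3, 1, 3, 3 days — not constant, but cyclic with period 3.
The events fall on every Monday, Thursday and Sunday.
The following Monday is August 20, 2035.
The following Thursday is August 23, 2035.

August 20, 2035; August 23, 2035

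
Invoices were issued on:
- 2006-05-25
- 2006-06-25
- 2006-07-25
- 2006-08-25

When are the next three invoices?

Each date is the 25th; the gaps (31, 30, 31) track the month lengths.
The rule is the 25th of each month.
Next: September 2006 → 2006-09-25.
Next: October 2006 → 2006-10-25.
November 2006: 2006-11-25.

2006-09-25, 2006-10-25, 2006-11-25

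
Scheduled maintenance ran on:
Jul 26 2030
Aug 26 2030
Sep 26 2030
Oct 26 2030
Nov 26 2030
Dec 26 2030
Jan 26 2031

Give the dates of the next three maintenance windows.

Gaps: 31, 31, 30, 31, 30, 31 days — not constant. Every event is on the 26th of the month.
Pattern: the 26th of each month.
Next: February 2031 → Feb 26 2031.
Next: March 2031 → Mar 26 2031.
April 2031: Apr 26 2031.

Feb 26 2031, Mar 26 2031, Apr 26 2031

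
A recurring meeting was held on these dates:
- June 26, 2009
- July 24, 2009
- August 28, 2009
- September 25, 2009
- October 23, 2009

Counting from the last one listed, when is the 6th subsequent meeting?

All dates are Fridays, 28, 35, 28, 28 days apart.
Specifically, the 4th Friday of each month.
4th Friday of November 2009: November 27, 2009.
4th Friday of December 2009: December 25, 2009.
4th Friday of January 2010: January 22, 2010.
4th Friday of February 2010: February 26, 2010.
March 2010 — 4th Friday is March 26, 2010.
April 2010 — 4th Friday is April 23, 2010.

April 23, 2010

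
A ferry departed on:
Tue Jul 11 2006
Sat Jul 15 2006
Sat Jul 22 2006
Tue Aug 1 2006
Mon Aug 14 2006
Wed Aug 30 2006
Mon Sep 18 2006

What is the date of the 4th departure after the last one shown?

Gaps: 4, 7, 10, 13, 16, 19 days — each gap is 3 larger than the previous one.
Next gap: 22 days. Mon Sep 18 2006 + 22 days = Tue Oct 10 2006.
Next gap: 25 days. Tue Oct 10 2006 + 25 days = Sat Nov 4 2006.
Next gap: 28 days. Sat Nov 4 2006 + 28 days = Sat Dec 2 2006.
Next gap: 31 days. Sat Dec 2 2006 + 31 days = Tue Jan 2 2007.

Tue Jan 2 2007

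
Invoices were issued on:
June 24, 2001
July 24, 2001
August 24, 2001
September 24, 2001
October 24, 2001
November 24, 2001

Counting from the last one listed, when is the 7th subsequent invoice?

June 24, 2002

The day-of-month is always 24 (30, 31, 31, 30, 31 days between events).
So this recurs on the 24th of each month.
Next: December 2001 → December 24, 2001.
January 2002: January 24, 2002.
Next: February 2002 → February 24, 2002.
Next: March 2002 → March 24, 2002.
April 2002: April 24, 2002.
Next: May 2002 → May 24, 2002.
Next: June 2002 → June 24, 2002.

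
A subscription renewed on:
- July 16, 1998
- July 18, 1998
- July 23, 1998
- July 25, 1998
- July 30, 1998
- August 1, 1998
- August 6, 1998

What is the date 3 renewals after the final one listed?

The gap pattern 2, 5, 2, 5, 2, 5 repeats every 2 events.
These are the Thursdays and Saturdays of each week.
The following Saturday is August 8, 1998.
Next Thursday: August 13, 1998.
Next Saturday: August 15, 1998.

August 15, 1998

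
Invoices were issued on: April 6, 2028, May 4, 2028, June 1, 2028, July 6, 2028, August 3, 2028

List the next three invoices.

Gaps: 28, 28, 35, 28 days — a mix of 28 and 35. Every date is a Thursday.
Each is the 1st Thursday of its month.
1st Thursday of September 2028: September 7, 2028.
1st Thursday of October 2028: October 5, 2028.
November 2028 — 1st Thursday is November 2, 2028.

September 7, 2028; October 5, 2028; November 2, 2028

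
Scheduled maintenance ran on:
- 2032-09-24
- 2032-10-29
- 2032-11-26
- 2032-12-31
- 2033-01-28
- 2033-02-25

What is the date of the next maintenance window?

Every date is a Friday; gaps 35, 28, 35, 28, 28 days.
Each is the last Friday of its month (at least one falls on the 29th or later, ruling out '4th Friday').
March 2033 ends with Friday 2033-03-25.

2033-03-25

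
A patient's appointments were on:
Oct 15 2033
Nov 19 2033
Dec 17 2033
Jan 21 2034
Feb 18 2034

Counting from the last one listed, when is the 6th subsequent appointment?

These are Saturdays at 28- or 35-day spacing (35, 28, 35, 28).
The pattern: 3rd Saturday of the month.
March 2034 — 3rd Saturday is Mar 18 2034.
April 2034 — 3rd Saturday is Apr 15 2034.
3rd Saturday of May 2034: May 20 2034.
June 2034 — 3rd Saturday is Jun 17 2034.
July 2034 — 3rd Saturday is Jul 15 2034.
August 2034 — 3rd Saturday is Aug 19 2034.

Aug 19 2034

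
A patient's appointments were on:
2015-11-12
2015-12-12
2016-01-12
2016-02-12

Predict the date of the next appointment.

Gaps: 30, 31, 31 days — not constant. Every event is on the 12th of the month.
Pattern: the 12th of each month.
March 2016: 2016-03-12.

2016-03-12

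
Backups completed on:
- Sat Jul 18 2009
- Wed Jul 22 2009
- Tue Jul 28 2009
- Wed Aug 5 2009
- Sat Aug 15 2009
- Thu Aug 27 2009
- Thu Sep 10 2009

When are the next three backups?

The spacing grows by 2 each time: 4, 6, 8, 10, 12, 14 days.
Next gap: 16 days. Thu Sep 10 2009 + 16 days = Sat Sep 26 2009.
Next gap: 18 days. Sat Sep 26 2009 + 18 days = Wed Oct 14 2009.
Next gap: 20 days. Wed Oct 14 2009 + 20 days = Tue Nov 3 2009.

Sat Sep 26 2009, Wed Oct 14 2009, Tue Nov 3 2009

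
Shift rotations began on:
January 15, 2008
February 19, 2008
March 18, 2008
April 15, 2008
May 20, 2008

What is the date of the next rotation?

Gaps: 35, 28, 28, 35 days — a mix of 28 and 35. Every date is a Tuesday.
Each is the 3rd Tuesday of its month.
3rd Tuesday of June 2008: June 17, 2008.

June 17, 2008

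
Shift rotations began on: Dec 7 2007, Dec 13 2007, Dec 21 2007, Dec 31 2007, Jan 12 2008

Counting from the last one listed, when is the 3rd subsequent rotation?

Gaps: 6, 8, 10, 12 days — each gap is 2 larger than the previous one.
Next gap: 14 days. Jan 12 2008 + 14 days = Jan 26 2008.
Next gap: 16 days. Jan 26 2008 + 16 days = Feb 11 2008.
Next gap: 18 days. Feb 11 2008 + 18 days = Feb 29 2008.

Feb 29 2008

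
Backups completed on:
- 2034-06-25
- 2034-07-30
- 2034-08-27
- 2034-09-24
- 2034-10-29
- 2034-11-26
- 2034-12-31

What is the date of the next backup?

All Sundays; the gaps (35, 28, 28, 35, 28, 35) vary with month length.
This is the last Sunday of each month.
January 2035 ends with Sunday 2035-01-28.

2035-01-28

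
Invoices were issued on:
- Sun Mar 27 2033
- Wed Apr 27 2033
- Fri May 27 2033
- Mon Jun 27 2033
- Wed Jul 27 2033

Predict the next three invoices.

The day-of-month is always 27 (31, 30, 31, 30 days between events).
So this recurs on the 27th of each month.
August 2033: Sat Aug 27 2033.
Next: September 2033 → Tue Sep 27 2033.
Next: October 2033 → Thu Oct 27 2033.

Sat Aug 27 2033, Tue Sep 27 2033, Thu Oct 27 2033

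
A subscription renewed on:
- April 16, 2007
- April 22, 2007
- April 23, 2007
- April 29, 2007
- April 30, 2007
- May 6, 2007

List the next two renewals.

Gaps: 6, 1, 6, 1, 6 days — not constant, but cyclic with period 2.
The events fall on every Monday and Sunday.
The following Monday is May 7, 2007.
Next Sunday: May 13, 2007.

May 7, 2007; May 13, 2007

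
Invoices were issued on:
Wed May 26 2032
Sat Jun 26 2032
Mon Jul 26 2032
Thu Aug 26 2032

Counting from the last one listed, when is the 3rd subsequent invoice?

Gaps: 31, 30, 31 days — not constant. Every event is on the 26th of the month.
Pattern: the 26th of each month.
September 2032: Sun Sep 26 2032.
October 2032: Tue Oct 26 2032.
Next: November 2032 → Fri Nov 26 2032.

Fri Nov 26 2032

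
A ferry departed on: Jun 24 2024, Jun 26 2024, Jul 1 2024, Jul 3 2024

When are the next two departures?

Jul 8 2024, Jul 10 2024

Gaps: 2, 5, 2 days — not constant, but cyclic with period 2.
The events fall on every Monday and Wednesday.
Next Monday: Jul 8 2024.
The following Wednesday is Jul 10 2024.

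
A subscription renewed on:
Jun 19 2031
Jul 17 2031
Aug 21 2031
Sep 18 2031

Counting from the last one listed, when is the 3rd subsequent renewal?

Dec 18 2031

These are Thursdays at 28- or 35-day spacing (28, 35, 28).
The pattern: 3rd Thursday of the month.
October 2031 — 3rd Thursday is Oct 16 2031.
3rd Thursday of November 2031: Nov 20 2031.
December 2031 — 3rd Thursday is Dec 18 2031.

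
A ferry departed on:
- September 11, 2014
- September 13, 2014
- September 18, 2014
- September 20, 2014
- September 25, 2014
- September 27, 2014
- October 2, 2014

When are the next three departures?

The gap pattern 2, 5, 2, 5, 2, 5 repeats every 2 events.
These are the Thursdays and Saturdays of each week.
The following Saturday is October 4, 2014.
The following Thursday is October 9, 2014.
The following Saturday is October 11, 2014.

October 4, 2014; October 9, 2014; October 11, 2014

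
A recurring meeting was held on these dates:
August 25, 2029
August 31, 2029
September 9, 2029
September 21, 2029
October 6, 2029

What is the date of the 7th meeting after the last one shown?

Intervals are 6, 9, 12, 15 days — an arithmetic progression with common difference 3.
Next gap: 18 days. October 6, 2029 + 18 days = October 24, 2029.
Next gap: 21 days. October 24, 2029 + 21 days = November 14, 2029.
Next gap: 24 days. November 14, 2029 + 24 days = December 8, 2029.
Next gap: 27 days. December 8, 2029 + 27 days = January 4, 2030.
Next gap: 30 days. January 4, 2030 + 30 days = February 3, 2030.
Next gap: 33 days. February 3, 2030 + 33 days = March 8, 2030.
Next gap: 36 days. March 8, 2030 + 36 days = April 13, 2030.

April 13, 2030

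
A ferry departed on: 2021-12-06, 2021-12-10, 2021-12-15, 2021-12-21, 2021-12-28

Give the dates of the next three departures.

2022-01-05, 2022-01-14, 2022-01-24

The spacing grows by 1 each time: 4, 5, 6, 7 days.
Next gap: 8 days. 2021-12-28 + 8 days = 2022-01-05.
Next gap: 9 days. 2022-01-05 + 9 days = 2022-01-14.
Next gap: 10 days. 2022-01-14 + 10 days = 2022-01-24.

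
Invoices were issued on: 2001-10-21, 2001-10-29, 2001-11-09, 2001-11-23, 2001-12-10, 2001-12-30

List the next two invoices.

2002-01-22, 2002-02-17

Intervals are 8, 11, 14, 17, 20 days — an arithmetic progression with common difference 3.
Next gap: 23 days. 2001-12-30 + 23 days = 2002-01-22.
Next gap: 26 days. 2002-01-22 + 26 days = 2002-02-17.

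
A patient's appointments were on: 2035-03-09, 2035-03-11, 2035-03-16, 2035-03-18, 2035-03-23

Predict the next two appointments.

2035-03-25, 2035-03-30

The gap pattern 2, 5, 2, 5 repeats every 2 events.
These are the Fridays and Sundays of each week.
The following Sunday is 2035-03-25.
The following Friday is 2035-03-30.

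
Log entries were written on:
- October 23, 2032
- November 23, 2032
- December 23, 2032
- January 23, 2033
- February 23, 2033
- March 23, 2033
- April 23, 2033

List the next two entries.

Each date is the 23rd; the gaps (31, 30, 31, 31, 28, 31) track the month lengths.
The rule is the 23rd of each month.
Next: May 2033 → May 23, 2033.
Next: June 2033 → June 23, 2033.

May 23, 2033; June 23, 2033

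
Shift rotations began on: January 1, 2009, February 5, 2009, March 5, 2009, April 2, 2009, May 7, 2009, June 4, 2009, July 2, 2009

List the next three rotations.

All dates are Thursdays, 35, 28, 28, 35, 28, 28 days apart.
Specifically, the 1st Thursday of each month.
1st Thursday of August 2009: August 6, 2009.
1st Thursday of September 2009: September 3, 2009.
October 2009 — 1st Thursday is October 1, 2009.

August 6, 2009; September 3, 2009; October 1, 2009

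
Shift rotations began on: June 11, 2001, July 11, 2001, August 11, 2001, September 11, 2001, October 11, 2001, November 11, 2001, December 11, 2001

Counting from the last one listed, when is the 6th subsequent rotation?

June 11, 2002

Each date is the 11th; the gaps (30, 31, 31, 30, 31, 30) track the month lengths.
The rule is the 11th of each month.
Next: January 2002 → January 11, 2002.
February 2002: February 11, 2002.
Next: March 2002 → March 11, 2002.
Next: April 2002 → April 11, 2002.
May 2002: May 11, 2002.
Next: June 2002 → June 11, 2002.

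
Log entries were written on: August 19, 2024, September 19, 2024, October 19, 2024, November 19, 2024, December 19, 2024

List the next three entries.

January 19, 2025; February 19, 2025; March 19, 2025

Each date is the 19th; the gaps (31, 30, 31, 30) track the month lengths.
The rule is the 19th of each month.
January 2025: January 19, 2025.
February 2025: February 19, 2025.
March 2025: March 19, 2025.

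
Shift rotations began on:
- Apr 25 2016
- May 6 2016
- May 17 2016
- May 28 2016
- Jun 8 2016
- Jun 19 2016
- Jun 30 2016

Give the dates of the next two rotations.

The spacing is 11, 11, 11, 11, 11, 11 days — always 11 days.
Jun 30 2016 + 11 days = Jul 11 2016.
Jul 11 2016 + 11 days = Jul 22 2016.

Jul 11 2016, Jul 22 2016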